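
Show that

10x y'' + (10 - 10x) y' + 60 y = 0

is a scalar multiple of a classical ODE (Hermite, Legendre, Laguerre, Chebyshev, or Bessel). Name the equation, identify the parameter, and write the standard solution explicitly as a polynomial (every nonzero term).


All three coefficients share the factor 10; dividing through by 10 gives  x y'' + (1 - x) y' + 6 y = 0.
This matches the Laguerre equation x y'' + (1 - x) y' + n y = 0 with n = 6; the polynomial solution is L_6(x).
With y = sum_k a_k x^k, matching x^k gives (k+1)k a_{k+1} + (k+1) a_{k+1} - k a_k + n a_k = 0, i.e. (k+1)^2 a_{k+1} = (k - n) a_k = (k - 6) a_k. The right side vanishes at k = 6, so the series terminates at degree 6.
Standard normalization L_n(0) = 1 gives a_0 = 1. Work upward with a_{k+1} = (k - 6) a_k / (k+1)^2:
  a_1 = (0 - 6)(1) / 1^2 = -6/1 = -6
  a_2 = (1 - 6)(-6) / 2^2 = 30/4 = 15/2
  a_3 = (2 - 6)(15/2) / 3^2 = -30/9 = -10/3
  a_4 = (3 - 6)(-10/3) / 4^2 = 10/16 = 5/8
  a_5 = (4 - 6)(5/8) / 5^2 = (-5/4)/25 = -1/20
  a_6 = (5 - 6)(-1/20) / 6^2 = (1/20)/36 = 1/720
Hence L_6(x) = x^6/720 - x^5/20 + 5 x^4/8 - 10 x^3/3 + 15 x^2/2 - 6 x + 1.

L_6(x); series = x^6/720 - x^5/20 + 5 x^4/8 - 10 x^3/3 + 15 x^2/2 - 6 x + 1


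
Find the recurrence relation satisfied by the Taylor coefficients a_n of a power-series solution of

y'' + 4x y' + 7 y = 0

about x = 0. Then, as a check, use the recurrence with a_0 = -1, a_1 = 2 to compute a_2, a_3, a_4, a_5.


Substitute y = sum_n a_n x^n.
y''(x) has coefficient (n+2)(n+1) a_{n+2} at x^n;
4 x y'(x) has coefficient 4 n a_n at x^n (shift);
7 y(x) has coefficient 7 a_n at x^n.
Matching x^n: (n+2)(n+1) a_{n+2} + (4n + 7) a_n = 0.
Thus a_{n+2} = (-4n - 7) / ((n+1)(n+2)) * a_n.

Check with a_0 = -1, a_1 = 2 (apply the recurrence for n = 0, 1, 2, 3): a_0 = -1, a_1 = 2, a_2 = 7/2, a_3 = -11/3, a_4 = -35/8, a_5 = 209/60.

a_(n+2) = (-4n - 7) / ((n+1)(n+2)) * a_n; check: a_0 = -1, a_1 = 2, a_2 = 7/2, a_3 = -11/3, a_4 = -35/8, a_5 = 209/60


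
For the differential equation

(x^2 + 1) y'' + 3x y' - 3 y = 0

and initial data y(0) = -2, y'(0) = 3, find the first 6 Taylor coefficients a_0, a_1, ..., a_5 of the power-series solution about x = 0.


Ansatz: y(x) = sum_{n>=0} a_n x^n, so y'(x) = sum_{n>=1} n a_n x^(n-1) and y''(x) = sum_{n>=2} n(n-1) a_n x^(n-2).
Substitute into P(x) y'' + Q(x) y' + R(x) y = 0 with P(x) = x^2 + 1, Q(x) = 3x, R(x) = -3, and match powers of x.
Initial conditions: a_0 = -2, a_1 = 3.
Setting the coefficient of each power of x to zero and solving order by order (substituting the coefficients already found):
  x^0: 2 a_2 - 3 a_0 = 0  ->  2 a_2 = 3 a_0 = -6  ->  a_2 = -3
  x^1: 6 a_3 = 0  ->  a_3 = 0
  x^2: 12 a_4 + 5 a_2 = 0  ->  12 a_4 = -5 a_2 = 15  ->  a_4 = 5/4
  x^3: 20 a_5 + 12 a_3 = 0  ->  20 a_5 = -12 a_3 = 0  ->  a_5 = 0
Truncated series: y(x) = -2 + 3 x - 3 x^2 + (5/4) x^4 + O(x^6).

a_0 = -2; a_1 = 3; a_2 = -3; a_3 = 0; a_4 = 5/4; a_5 = 0


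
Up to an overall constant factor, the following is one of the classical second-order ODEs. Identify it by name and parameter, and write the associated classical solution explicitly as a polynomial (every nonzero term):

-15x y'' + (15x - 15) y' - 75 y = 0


All three coefficients share the factor -15; dividing through by -15 gives  x y'' + (1 - x) y' + 5 y = 0.
This matches the Laguerre equation x y'' + (1 - x) y' + n y = 0 with n = 5; the polynomial solution is L_5(x).
With y = sum_k a_k x^k, matching x^k gives (k+1)k a_{k+1} + (k+1) a_{k+1} - k a_k + n a_k = 0, i.e. (k+1)^2 a_{k+1} = (k - n) a_k = (k - 5) a_k. The right side vanishes at k = 5, so the series terminates at degree 5.
Standard normalization L_n(0) = 1 gives a_0 = 1. Work upward with a_{k+1} = (k - 5) a_k / (k+1)^2:
  a_1 = (0 - 5)(1) / 1^2 = -5/1 = -5
  a_2 = (1 - 5)(-5) / 2^2 = 20/4 = 5
  a_3 = (2 - 5)(5) / 3^2 = -15/9 = -5/3
  a_4 = (3 - 5)(-5/3) / 4^2 = (10/3)/16 = 5/24
  a_5 = (4 - 5)(5/24) / 5^2 = (-5/24)/25 = -1/120
Hence L_5(x) = -x^5/120 + 5 x^4/24 - 5 x^3/3 + 5 x^2 - 5 x + 1.

L_5(x); series = -x^5/120 + 5 x^4/24 - 5 x^3/3 + 5 x^2 - 5 x + 1


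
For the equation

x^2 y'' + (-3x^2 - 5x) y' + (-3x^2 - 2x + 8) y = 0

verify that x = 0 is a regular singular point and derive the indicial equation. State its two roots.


Divide by x^2 to reach normal form y'' + P_1(x) y' + P_2(x) y = 0 with P_1(x) = -3 - 5/x and P_2(x) = -3 - 2/x + 8/x^2.
x = 0 is a singular point because the y'-coefficient -3 - 5/x has a pole at x = 0 and the y-coefficient -3 - 2/x + 8/x^2 has a pole at x = 0.
It is a regular singular point because x P_1(x) = p(x) = -3x - 5 and x^2 P_2(x) = q(x) = -3x^2 - 2x + 8 are polynomials, hence analytic at x = 0.
p(0) = -5,  q(0) = 8.
Indicial equation: r(r-1) + p(0) r + q(0) = 0, i.e. r^2 + (p(0) - 1) r + q(0) = 0, i.e. r^2 - 6 r + 8 = 0.
Discriminant: (-6)^2 - 4(8) = 4, so r = (6 ± 2)/2.
Solving: r_1 = 4, r_2 = 2.

indicial: r^2 - 6 r + 8 = 0; roots r_1 = 4, r_2 = 2


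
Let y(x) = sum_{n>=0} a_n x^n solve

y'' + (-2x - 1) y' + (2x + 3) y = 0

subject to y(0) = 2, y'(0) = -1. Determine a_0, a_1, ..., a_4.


Ansatz: y(x) = sum_{n>=0} a_n x^n, so y'(x) = sum_{n>=1} n a_n x^(n-1) and y''(x) = sum_{n>=2} n(n-1) a_n x^(n-2).
Substitute into P(x) y'' + Q(x) y' + R(x) y = 0 with P(x) = 1, Q(x) = -2x - 1, R(x) = 2x + 3, and match powers of x.
Initial conditions: a_0 = 2, a_1 = -1.
Setting the coefficient of each power of x to zero and solving order by order (substituting the coefficients already found):
  x^0: 2 a_2 - a_1 + 3 a_0 = 0  ->  2 a_2 = a_1 - 3 a_0 = -7  ->  a_2 = -7/2
  x^1: 6 a_3 - 2 a_2 + a_1 + 2 a_0 = 0  ->  6 a_3 = 2 a_2 - a_1 - 2 a_0 = -10  ->  a_3 = -5/3
  x^2: 12 a_4 - 3 a_3 - a_2 + 2 a_1 = 0  ->  12 a_4 = 3 a_3 + a_2 - 2 a_1 = -13/2  ->  a_4 = -13/24
Truncated series: y(x) = 2 - x - (7/2) x^2 - (5/3) x^3 - (13/24) x^4 + O(x^5).

a_0 = 2; a_1 = -1; a_2 = -7/2; a_3 = -5/3; a_4 = -13/24


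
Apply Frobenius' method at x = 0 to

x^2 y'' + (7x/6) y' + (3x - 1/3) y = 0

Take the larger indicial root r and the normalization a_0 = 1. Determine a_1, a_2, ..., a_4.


Write in Frobenius form y'' + (p(x)/x) y' + (q(x)/x^2) y = 0:
  p(x) = 7/6,  q(x) = 3x - 1/3.
Indicial equation: r(r-1) + (7/6) r + (-1/3) = 0 -> roots r_1 = 1/2, r_2 = -2/3.
Take r = r_1 = 1/2. Let y(x) = x^r sum_{n>=0} a_n x^n with a_0 = 1.
Substitute y = x^r sum a_n x^n and match x^{r+n}. The recurrence is
  D(n) a_n + 3 a_{n-1} = 0,  where D(n) = (r+n)(r+n-1) + (7/6)(r+n) + (-1/3).
  a_n = -3 / D(n) * a_{n-1}.
Since the indicial polynomial factors as (r - r_1)(r - r_2), D(n) = (r_1 + n - r_1)(r_1 + n - r_2) = n(n + 7/6).
Evaluating step by step (a_0 = 1):
  n = 1: D(1) = 1(1 + 7/6) = 13/6; numerator = -3(1) = -3; a_1 = (-3)/(13/6) = -18/13
  n = 2: D(2) = 2(2 + 7/6) = 19/3; numerator = -3(-18/13) = 54/13; a_2 = (54/13)/(19/3) = 162/247
  n = 3: D(3) = 3(3 + 7/6) = 25/2; numerator = -3(162/247) = -486/247; a_3 = (-486/247)/(25/2) = -972/6175
  n = 4: D(4) = 4(4 + 7/6) = 62/3; numerator = -3(-972/6175) = 2916/6175; a_4 = (2916/6175)/(62/3) = 4374/191425

r = 1/2; a_0 = 1; a_1 = -18/13; a_2 = 162/247; a_3 = -972/6175; a_4 = 4374/191425


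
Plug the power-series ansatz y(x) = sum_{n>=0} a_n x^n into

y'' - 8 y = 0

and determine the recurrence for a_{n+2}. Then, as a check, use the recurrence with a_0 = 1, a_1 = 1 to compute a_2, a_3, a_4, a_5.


Substitute y = sum_n a_n x^n into y'' + (const) y = 0.
y''(x) = sum_{n>=0} (n+2)(n+1) a_{n+2} x^n.
The ODE becomes sum_n [(n+2)(n+1) a_{n+2} - 8 a_n] x^n = 0.
Setting each coefficient to zero gives the recurrence:
  (n+2)(n+1) a_{n+2} - 8 a_n = 0,
  a_{n+2} = 8 / ((n+1)(n+2)) a_n.

Check with a_0 = 1, a_1 = 1 (apply the recurrence for n = 0, 1, 2, 3): a_0 = 1, a_1 = 1, a_2 = 4, a_3 = 4/3, a_4 = 8/3, a_5 = 8/15.

a_{n+2} = 8/((n+1)(n+2)) * a_n; check: a_0 = 1, a_1 = 1, a_2 = 4, a_3 = 4/3, a_4 = 8/3, a_5 = 8/15


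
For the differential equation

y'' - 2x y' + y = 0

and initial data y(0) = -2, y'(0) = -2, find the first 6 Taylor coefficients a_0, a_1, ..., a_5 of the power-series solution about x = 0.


Ansatz: y(x) = sum_{n>=0} a_n x^n, so y'(x) = sum_{n>=1} n a_n x^(n-1) and y''(x) = sum_{n>=2} n(n-1) a_n x^(n-2).
Substitute into P(x) y'' + Q(x) y' + R(x) y = 0 with P(x) = 1, Q(x) = -2x, R(x) = 1, and match powers of x.
Initial conditions: a_0 = -2, a_1 = -2.
Setting the coefficient of each power of x to zero and solving order by order (substituting the coefficients already found):
  x^0: 2 a_2 + a_0 = 0  ->  2 a_2 = -a_0 = 2  ->  a_2 = 1
  x^1: 6 a_3 - a_1 = 0  ->  6 a_3 = a_1 = -2  ->  a_3 = -1/3
  x^2: 12 a_4 - 3 a_2 = 0  ->  12 a_4 = 3 a_2 = 3  ->  a_4 = 1/4
  x^3: 20 a_5 - 5 a_3 = 0  ->  20 a_5 = 5 a_3 = -5/3  ->  a_5 = -1/12
Truncated series: y(x) = -2 - 2 x + x^2 - (1/3) x^3 + (1/4) x^4 - (1/12) x^5 + O(x^6).

a_0 = -2; a_1 = -2; a_2 = 1; a_3 = -1/3; a_4 = 1/4; a_5 = -1/12


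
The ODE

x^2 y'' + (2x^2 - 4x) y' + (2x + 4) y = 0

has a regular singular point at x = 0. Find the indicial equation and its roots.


Divide by x^2 to reach normal form y'' + P_1(x) y' + P_2(x) y = 0 with P_1(x) = 2 - 4/x and P_2(x) = 2/x + 4/x^2.
x = 0 is a singular point because the y'-coefficient 2 - 4/x has a pole at x = 0 and the y-coefficient 2/x + 4/x^2 has a pole at x = 0.
It is a regular singular point because x P_1(x) = p(x) = 2x - 4 and x^2 P_2(x) = q(x) = 2x + 4 are polynomials, hence analytic at x = 0.
p(0) = -4,  q(0) = 4.
Indicial equation: r(r-1) + p(0) r + q(0) = 0, i.e. r^2 + (p(0) - 1) r + q(0) = 0, i.e. r^2 - 5 r + 4 = 0.
Discriminant: (-5)^2 - 4(4) = 9, so r = (5 ± 3)/2.
Solving: r_1 = 4, r_2 = 1.

indicial: r^2 - 5 r + 4 = 0; roots r_1 = 4, r_2 = 1


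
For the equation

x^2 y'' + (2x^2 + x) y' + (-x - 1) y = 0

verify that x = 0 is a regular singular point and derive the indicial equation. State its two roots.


Divide by x^2 to reach normal form y'' + P_1(x) y' + P_2(x) y = 0 with P_1(x) = 2 + 1/x and P_2(x) = -1/x - 1/x^2.
x = 0 is a singular point because the y'-coefficient 2 + 1/x has a pole at x = 0 and the y-coefficient -1/x - 1/x^2 has a pole at x = 0.
It is a regular singular point because x P_1(x) = p(x) = 2x + 1 and x^2 P_2(x) = q(x) = -x - 1 are polynomials, hence analytic at x = 0.
p(0) = 1,  q(0) = -1.
Indicial equation: r(r-1) + p(0) r + q(0) = 0, i.e. r^2 + (p(0) - 1) r + q(0) = 0, i.e. r^2 - 1 = 0.
Discriminant: (0)^2 - 4(-1) = 4, so r = (0 ± 2)/2.
Solving: r_1 = 1, r_2 = -1.

indicial: r^2 - 1 = 0; roots r_1 = 1, r_2 = -1


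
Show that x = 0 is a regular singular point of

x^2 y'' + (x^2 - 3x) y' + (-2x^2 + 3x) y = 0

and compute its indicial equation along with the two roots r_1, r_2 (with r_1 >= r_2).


Divide by x^2 to reach normal form y'' + P_1(x) y' + P_2(x) y = 0 with P_1(x) = 1 - 3/x and P_2(x) = -2 + 3/x.
x = 0 is a singular point because the y'-coefficient 1 - 3/x has a pole at x = 0 and the y-coefficient -2 + 3/x has a pole at x = 0.
It is a regular singular point because x P_1(x) = p(x) = x - 3 and x^2 P_2(x) = q(x) = -2x^2 + 3x are polynomials, hence analytic at x = 0.
p(0) = -3,  q(0) = 0.
Indicial equation: r(r-1) + p(0) r + q(0) = 0, i.e. r^2 + (p(0) - 1) r + q(0) = 0, i.e. r^2 - 4 r = 0.
Discriminant: (-4)^2 - 4(0) = 16, so r = (4 ± 4)/2.
Solving: r_1 = 4, r_2 = 0.

indicial: r^2 - 4 r = 0; roots r_1 = 4, r_2 = 0


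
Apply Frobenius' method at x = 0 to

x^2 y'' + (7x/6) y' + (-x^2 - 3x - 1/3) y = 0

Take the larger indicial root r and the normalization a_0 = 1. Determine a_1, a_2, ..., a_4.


Write in Frobenius form y'' + (p(x)/x) y' + (q(x)/x^2) y = 0:
  p(x) = 7/6,  q(x) = -x^2 - 3x - 1/3.
Indicial equation: r(r-1) + (7/6) r + (-1/3) = 0 -> roots r_1 = 1/2, r_2 = -2/3.
Take r = r_1 = 1/2. Let y(x) = x^r sum_{n>=0} a_n x^n with a_0 = 1.
Substitute y = x^r sum a_n x^n and match x^{r+n}. The recurrence is
  D(n) a_n - 3 a_{n-1} - 1 a_{n-2} = 0,  where D(n) = (r+n)(r+n-1) + (7/6)(r+n) + (-1/3).
  a_n = [3 a_{n-1} + 1 a_{n-2}] / D(n).
Since the indicial polynomial factors as (r - r_1)(r - r_2), D(n) = (r_1 + n - r_1)(r_1 + n - r_2) = n(n + 7/6).
Evaluating step by step (a_0 = 1):
  n = 1: D(1) = 1(1 + 7/6) = 13/6; numerator = 3(1) = 3; a_1 = (3)/(13/6) = 18/13
  n = 2: D(2) = 2(2 + 7/6) = 19/3; numerator = 3(18/13) + 1(1) = 67/13; a_2 = (67/13)/(19/3) = 201/247
  n = 3: D(3) = 3(3 + 7/6) = 25/2; numerator = 3(201/247) + 1(18/13) = 945/247; a_3 = (945/247)/(25/2) = 378/1235
  n = 4: D(4) = 4(4 + 7/6) = 62/3; numerator = 3(378/1235) + 1(201/247) = 2139/1235; a_4 = (2139/1235)/(62/3) = 207/2470

r = 1/2; a_0 = 1; a_1 = 18/13; a_2 = 201/247; a_3 = 378/1235; a_4 = 207/2470


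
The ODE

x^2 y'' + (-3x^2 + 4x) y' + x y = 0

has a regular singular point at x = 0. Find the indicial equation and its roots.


Divide by x^2 to reach normal form y'' + P_1(x) y' + P_2(x) y = 0 with P_1(x) = -3 + 4/x and P_2(x) = 1/x.
x = 0 is a singular point because the y'-coefficient -3 + 4/x has a pole at x = 0 and the y-coefficient 1/x has a pole at x = 0.
It is a regular singular point because x P_1(x) = p(x) = 4 - 3x and x^2 P_2(x) = q(x) = x are polynomials, hence analytic at x = 0.
p(0) = 4,  q(0) = 0.
Indicial equation: r(r-1) + p(0) r + q(0) = 0, i.e. r^2 + (p(0) - 1) r + q(0) = 0, i.e. r^2 + 3 r = 0.
Discriminant: (3)^2 - 4(0) = 9, so r = (-3 ± 3)/2.
Solving: r_1 = 0, r_2 = -3.

indicial: r^2 + 3 r = 0; roots r_1 = 0, r_2 = -3


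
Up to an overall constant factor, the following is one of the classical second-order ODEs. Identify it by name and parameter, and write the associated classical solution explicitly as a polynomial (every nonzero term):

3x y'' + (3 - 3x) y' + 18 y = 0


All three coefficients share the factor 3; dividing through by 3 gives  x y'' + (1 - x) y' + 6 y = 0.
This matches the Laguerre equation x y'' + (1 - x) y' + n y = 0 with n = 6; the polynomial solution is L_6(x).
With y = sum_k a_k x^k, matching x^k gives (k+1)k a_{k+1} + (k+1) a_{k+1} - k a_k + n a_k = 0, i.e. (k+1)^2 a_{k+1} = (k - n) a_k = (k - 6) a_k. The right side vanishes at k = 6, so the series terminates at degree 6.
Standard normalization L_n(0) = 1 gives a_0 = 1. Work upward with a_{k+1} = (k - 6) a_k / (k+1)^2:
  a_1 = (0 - 6)(1) / 1^2 = -6/1 = -6
  a_2 = (1 - 6)(-6) / 2^2 = 30/4 = 15/2
  a_3 = (2 - 6)(15/2) / 3^2 = -30/9 = -10/3
  a_4 = (3 - 6)(-10/3) / 4^2 = 10/16 = 5/8
  a_5 = (4 - 6)(5/8) / 5^2 = (-5/4)/25 = -1/20
  a_6 = (5 - 6)(-1/20) / 6^2 = (1/20)/36 = 1/720
Hence L_6(x) = x^6/720 - x^5/20 + 5 x^4/8 - 10 x^3/3 + 15 x^2/2 - 6 x + 1.

L_6(x); series = x^6/720 - x^5/20 + 5 x^4/8 - 10 x^3/3 + 15 x^2/2 - 6 x + 1


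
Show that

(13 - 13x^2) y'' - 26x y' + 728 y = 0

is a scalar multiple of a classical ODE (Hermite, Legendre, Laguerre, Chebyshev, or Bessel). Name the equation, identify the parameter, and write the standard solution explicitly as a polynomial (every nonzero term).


All three coefficients share the factor 13; dividing through by 13 gives  (1 - x^2) y'' - 2x y' + 56 y = 0.
This matches the Legendre equation (1 - x^2) y'' - 2x y' + n(n+1) y = 0 (note the -2x y' term) with n(n+1) = 56, so n = 7; the polynomial solution is P_7(x).
With y = sum_k a_k x^k, matching x^k gives (k+2)(k+1) a_{k+2} = [k(k+1) - n(n+1)] a_k = (k - 7)(k + 8) a_k. The right side vanishes at k = 7, so the series with the parity of 7 terminates at degree 7.
Standard normalization (P_n(1) = 1): leading coefficient (2n)!/(2^n (n!)^2) = 87178291200/(128*25401600) = 429/16, so a_7 = 429/16. Work downward with a_k = (k+1)(k+2) a_{k+2} / ((k - 7)(k + 8)):
  a_5 = (6)(7)(429/16) / ((5 - 7)(5 + 8)) = (9009/8)/(-26) = -693/16
  a_3 = (4)(5)(-693/16) / ((3 - 7)(3 + 8)) = (-3465/4)/(-44) = 315/16
  a_1 = (2)(3)(315/16) / ((1 - 7)(1 + 8)) = (945/8)/(-54) = -35/16
Hence P_7(x) = 429 x^7/16 - 693 x^5/16 + 315 x^3/16 - 35 x/16.

P_7(x); series = 429 x^7/16 - 693 x^5/16 + 315 x^3/16 - 35 x/16


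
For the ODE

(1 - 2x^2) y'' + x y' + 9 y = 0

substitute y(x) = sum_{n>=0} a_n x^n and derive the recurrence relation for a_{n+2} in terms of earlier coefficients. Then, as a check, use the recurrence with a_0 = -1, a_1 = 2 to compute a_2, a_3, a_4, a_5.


Substitute y = sum_n a_n x^n.
(1 - 2 x^2) y'' contributes (n+2)(n+1) a_{n+2} - 2 n(n-1) a_n at x^n.
x y'(x) contributes n a_n at x^n.
9 y(x) contributes 9 a_n at x^n.
Matching x^n: (n+2)(n+1) a_{n+2} + (-2 n(n-1) + n + 9) a_n = 0.
Thus a_{n+2} = (2 n(n-1) - n - 9) / ((n+1)(n+2)) * a_n.

Check with a_0 = -1, a_1 = 2 (apply the recurrence for n = 0, 1, 2, 3): a_0 = -1, a_1 = 2, a_2 = 9/2, a_3 = -10/3, a_4 = -21/8, a_5 = 0.

a_(n+2) = (2 n(n-1) - n - 9) / ((n+1)(n+2)) * a_n; check: a_0 = -1, a_1 = 2, a_2 = 9/2, a_3 = -10/3, a_4 = -21/8, a_5 = 0


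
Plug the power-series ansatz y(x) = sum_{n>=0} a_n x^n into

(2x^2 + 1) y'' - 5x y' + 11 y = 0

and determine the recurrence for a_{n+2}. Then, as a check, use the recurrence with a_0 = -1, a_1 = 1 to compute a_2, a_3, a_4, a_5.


Substitute y = sum_n a_n x^n.
(1 + 2 x^2) y'' contributes (n+2)(n+1) a_{n+2} + 2 n(n-1) a_n at x^n.
-5 x y'(x) contributes -5 n a_n at x^n.
11 y(x) contributes 11 a_n at x^n.
Matching x^n: (n+2)(n+1) a_{n+2} + (2 n(n-1) - 5 n + 11) a_n = 0.
Thus a_{n+2} = (-2 n(n-1) + 5 n - 11) / ((n+1)(n+2)) * a_n.

Check with a_0 = -1, a_1 = 1 (apply the recurrence for n = 0, 1, 2, 3): a_0 = -1, a_1 = 1, a_2 = 11/2, a_3 = -1, a_4 = -55/24, a_5 = 2/5.

a_(n+2) = (-2 n(n-1) + 5 n - 11) / ((n+1)(n+2)) * a_n; check: a_0 = -1, a_1 = 1, a_2 = 11/2, a_3 = -1, a_4 = -55/24, a_5 = 2/5


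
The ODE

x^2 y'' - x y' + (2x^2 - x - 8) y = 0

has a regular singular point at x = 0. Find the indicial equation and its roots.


Divide by x^2 to reach normal form y'' + P_1(x) y' + P_2(x) y = 0 with P_1(x) = -1/x and P_2(x) = 2 - 1/x - 8/x^2.
x = 0 is a singular point because the y'-coefficient -1/x has a pole at x = 0 and the y-coefficient 2 - 1/x - 8/x^2 has a pole at x = 0.
It is a regular singular point because x P_1(x) = p(x) = -1 and x^2 P_2(x) = q(x) = 2x^2 - x - 8 are polynomials, hence analytic at x = 0.
p(0) = -1,  q(0) = -8.
Indicial equation: r(r-1) + p(0) r + q(0) = 0, i.e. r^2 + (p(0) - 1) r + q(0) = 0, i.e. r^2 - 2 r - 8 = 0.
Discriminant: (-2)^2 - 4(-8) = 36, so r = (2 ± 6)/2.
Solving: r_1 = 4, r_2 = -2.

indicial: r^2 - 2 r - 8 = 0; roots r_1 = 4, r_2 = -2


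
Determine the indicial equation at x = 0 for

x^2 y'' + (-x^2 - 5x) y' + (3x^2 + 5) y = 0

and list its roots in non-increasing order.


Divide by x^2 to reach normal form y'' + P_1(x) y' + P_2(x) y = 0 with P_1(x) = -1 - 5/x and P_2(x) = 3 + 5/x^2.
x = 0 is a singular point because the y'-coefficient -1 - 5/x has a pole at x = 0 and the y-coefficient 3 + 5/x^2 has a pole at x = 0.
It is a regular singular point because x P_1(x) = p(x) = -x - 5 and x^2 P_2(x) = q(x) = 3x^2 + 5 are polynomials, hence analytic at x = 0.
p(0) = -5,  q(0) = 5.
Indicial equation: r(r-1) + p(0) r + q(0) = 0, i.e. r^2 + (p(0) - 1) r + q(0) = 0, i.e. r^2 - 6 r + 5 = 0.
Discriminant: (-6)^2 - 4(5) = 16, so r = (6 ± 4)/2.
Solving: r_1 = 5, r_2 = 1.

indicial: r^2 - 6 r + 5 = 0; roots r_1 = 5, r_2 = 1


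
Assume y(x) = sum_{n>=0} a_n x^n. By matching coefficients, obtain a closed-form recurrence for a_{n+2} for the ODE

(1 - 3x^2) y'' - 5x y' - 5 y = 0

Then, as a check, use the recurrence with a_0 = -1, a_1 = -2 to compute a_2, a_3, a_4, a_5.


Substitute y = sum_n a_n x^n.
(1 - 3 x^2) y'' contributes (n+2)(n+1) a_{n+2} - 3 n(n-1) a_n at x^n.
-5 x y'(x) contributes -5 n a_n at x^n.
-5 y(x) contributes -5 a_n at x^n.
Matching x^n: (n+2)(n+1) a_{n+2} + (-3 n(n-1) - 5 n - 5) a_n = 0.
Thus a_{n+2} = (3 n(n-1) + 5 n + 5) / ((n+1)(n+2)) * a_n.

Check with a_0 = -1, a_1 = -2 (apply the recurrence for n = 0, 1, 2, 3): a_0 = -1, a_1 = -2, a_2 = -5/2, a_3 = -10/3, a_4 = -35/8, a_5 = -19/3.

a_(n+2) = (3 n(n-1) + 5 n + 5) / ((n+1)(n+2)) * a_n; check: a_0 = -1, a_1 = -2, a_2 = -5/2, a_3 = -10/3, a_4 = -35/8, a_5 = -19/3


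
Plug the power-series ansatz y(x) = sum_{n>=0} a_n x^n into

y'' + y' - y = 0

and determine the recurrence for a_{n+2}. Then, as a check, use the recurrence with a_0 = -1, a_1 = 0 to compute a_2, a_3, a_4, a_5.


Substitute y = sum_n a_n x^n.
y''(x) has coefficient (n+2)(n+1) a_{n+2} at x^n;
y'(x) has coefficient (n+1) a_{n+1} at x^n;
-y(x) has coefficient -1 a_n at x^n.
Matching x^n: (n+2)(n+1) a_{n+2} + (n+1) a_{n+1} - 1 a_n = 0.
Thus a_{n+2} = [-(n+1) a_{n+1} + 1 a_n] / ((n+1)(n+2)).

Check with a_0 = -1, a_1 = 0 (apply the recurrence for n = 0, 1, 2, 3): a_0 = -1, a_1 = 0, a_2 = -1/2, a_3 = 1/6, a_4 = -1/12, a_5 = 1/40.

a_(n+2) = [-(n+1) a_(n+1) + 1 a_n] / ((n+1)(n+2)); check: a_0 = -1, a_1 = 0, a_2 = -1/2, a_3 = 1/6, a_4 = -1/12, a_5 = 1/40


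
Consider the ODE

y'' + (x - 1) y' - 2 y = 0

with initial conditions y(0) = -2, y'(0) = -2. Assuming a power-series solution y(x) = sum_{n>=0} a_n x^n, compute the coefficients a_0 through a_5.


Ansatz: y(x) = sum_{n>=0} a_n x^n, so y'(x) = sum_{n>=1} n a_n x^(n-1) and y''(x) = sum_{n>=2} n(n-1) a_n x^(n-2).
Substitute into P(x) y'' + Q(x) y' + R(x) y = 0 with P(x) = 1, Q(x) = x - 1, R(x) = -2, and match powers of x.
Initial conditions: a_0 = -2, a_1 = -2.
Setting the coefficient of each power of x to zero and solving order by order (substituting the coefficients already found):
  x^0: 2 a_2 - a_1 - 2 a_0 = 0  ->  2 a_2 = a_1 + 2 a_0 = -6  ->  a_2 = -3
  x^1: 6 a_3 - 2 a_2 - a_1 = 0  ->  6 a_3 = 2 a_2 + a_1 = -8  ->  a_3 = -4/3
  x^2: 12 a_4 - 3 a_3 = 0  ->  12 a_4 = 3 a_3 = -4  ->  a_4 = -1/3
  x^3: 20 a_5 - 4 a_4 + a_3 = 0  ->  20 a_5 = 4 a_4 - a_3 = 0  ->  a_5 = 0
Truncated series: y(x) = -2 - 2 x - 3 x^2 - (4/3) x^3 - (1/3) x^4 + O(x^6).

a_0 = -2; a_1 = -2; a_2 = -3; a_3 = -4/3; a_4 = -1/3; a_5 = 0


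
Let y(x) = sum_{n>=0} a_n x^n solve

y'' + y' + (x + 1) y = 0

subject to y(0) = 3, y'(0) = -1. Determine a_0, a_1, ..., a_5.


Ansatz: y(x) = sum_{n>=0} a_n x^n, so y'(x) = sum_{n>=1} n a_n x^(n-1) and y''(x) = sum_{n>=2} n(n-1) a_n x^(n-2).
Substitute into P(x) y'' + Q(x) y' + R(x) y = 0 with P(x) = 1, Q(x) = 1, R(x) = x + 1, and match powers of x.
Initial conditions: a_0 = 3, a_1 = -1.
Setting the coefficient of each power of x to zero and solving order by order (substituting the coefficients already found):
  x^0: 2 a_2 + a_1 + a_0 = 0  ->  2 a_2 = -a_1 - a_0 = -2  ->  a_2 = -1
  x^1: 6 a_3 + 2 a_2 + a_1 + a_0 = 0  ->  6 a_3 = -2 a_2 - a_1 - a_0 = 0  ->  a_3 = 0
  x^2: 12 a_4 + 3 a_3 + a_2 + a_1 = 0  ->  12 a_4 = -3 a_3 - a_2 - a_1 = 2  ->  a_4 = 1/6
  x^3: 20 a_5 + 4 a_4 + a_3 + a_2 = 0  ->  20 a_5 = -4 a_4 - a_3 - a_2 = 1/3  ->  a_5 = 1/60
Truncated series: y(x) = 3 - x - x^2 + (1/6) x^4 + (1/60) x^5 + O(x^6).

a_0 = 3; a_1 = -1; a_2 = -1; a_3 = 0; a_4 = 1/6; a_5 = 1/60


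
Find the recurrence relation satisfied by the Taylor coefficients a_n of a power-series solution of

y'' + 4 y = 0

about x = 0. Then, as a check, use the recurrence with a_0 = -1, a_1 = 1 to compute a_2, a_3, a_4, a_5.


Substitute y = sum_n a_n x^n into y'' + (const) y = 0.
y''(x) = sum_{n>=0} (n+2)(n+1) a_{n+2} x^n.
The ODE becomes sum_n [(n+2)(n+1) a_{n+2} + 4 a_n] x^n = 0.
Setting each coefficient to zero gives the recurrence:
  (n+2)(n+1) a_{n+2} + 4 a_n = 0,
  a_{n+2} = -4 / ((n+1)(n+2)) a_n.

Check with a_0 = -1, a_1 = 1 (apply the recurrence for n = 0, 1, 2, 3): a_0 = -1, a_1 = 1, a_2 = 2, a_3 = -2/3, a_4 = -2/3, a_5 = 2/15.

a_{n+2} = -4/((n+1)(n+2)) * a_n; check: a_0 = -1, a_1 = 1, a_2 = 2, a_3 = -2/3, a_4 = -2/3, a_5 = 2/15


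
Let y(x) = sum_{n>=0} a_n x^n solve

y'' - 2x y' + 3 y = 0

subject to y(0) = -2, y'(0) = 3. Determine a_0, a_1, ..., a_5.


Ansatz: y(x) = sum_{n>=0} a_n x^n, so y'(x) = sum_{n>=1} n a_n x^(n-1) and y''(x) = sum_{n>=2} n(n-1) a_n x^(n-2).
Substitute into P(x) y'' + Q(x) y' + R(x) y = 0 with P(x) = 1, Q(x) = -2x, R(x) = 3, and match powers of x.
Initial conditions: a_0 = -2, a_1 = 3.
Setting the coefficient of each power of x to zero and solving order by order (substituting the coefficients already found):
  x^0: 2 a_2 + 3 a_0 = 0  ->  2 a_2 = -3 a_0 = 6  ->  a_2 = 3
  x^1: 6 a_3 + a_1 = 0  ->  6 a_3 = -a_1 = -3  ->  a_3 = -1/2
  x^2: 12 a_4 - a_2 = 0  ->  12 a_4 = a_2 = 3  ->  a_4 = 1/4
  x^3: 20 a_5 - 3 a_3 = 0  ->  20 a_5 = 3 a_3 = -3/2  ->  a_5 = -3/40
Truncated series: y(x) = -2 + 3 x + 3 x^2 - (1/2) x^3 + (1/4) x^4 - (3/40) x^5 + O(x^6).

a_0 = -2; a_1 = 3; a_2 = 3; a_3 = -1/2; a_4 = 1/4; a_5 = -3/40


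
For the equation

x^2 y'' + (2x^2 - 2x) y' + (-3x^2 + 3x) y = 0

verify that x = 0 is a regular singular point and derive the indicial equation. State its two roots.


Divide by x^2 to reach normal form y'' + P_1(x) y' + P_2(x) y = 0 with P_1(x) = 2 - 2/x and P_2(x) = -3 + 3/x.
x = 0 is a singular point because the y'-coefficient 2 - 2/x has a pole at x = 0 and the y-coefficient -3 + 3/x has a pole at x = 0.
It is a regular singular point because x P_1(x) = p(x) = 2x - 2 and x^2 P_2(x) = q(x) = -3x^2 + 3x are polynomials, hence analytic at x = 0.
p(0) = -2,  q(0) = 0.
Indicial equation: r(r-1) + p(0) r + q(0) = 0, i.e. r^2 + (p(0) - 1) r + q(0) = 0, i.e. r^2 - 3 r = 0.
Discriminant: (-3)^2 - 4(0) = 9, so r = (3 ± 3)/2.
Solving: r_1 = 3, r_2 = 0.

indicial: r^2 - 3 r = 0; roots r_1 = 3, r_2 = 0


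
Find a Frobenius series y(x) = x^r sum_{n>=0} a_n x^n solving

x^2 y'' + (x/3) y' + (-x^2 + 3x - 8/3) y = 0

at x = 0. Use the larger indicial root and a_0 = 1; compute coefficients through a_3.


Write in Frobenius form y'' + (p(x)/x) y' + (q(x)/x^2) y = 0:
  p(x) = 1/3,  q(x) = -x^2 + 3x - 8/3.
Indicial equation: r(r-1) + (1/3) r + (-8/3) = 0 -> roots r_1 = 2, r_2 = -4/3.
Take r = r_1 = 2. Let y(x) = x^r sum_{n>=0} a_n x^n with a_0 = 1.
Substitute y = x^r sum a_n x^n and match x^{r+n}. The recurrence is
  D(n) a_n + 3 a_{n-1} - 1 a_{n-2} = 0,  where D(n) = (r+n)(r+n-1) + (1/3)(r+n) + (-8/3).
  a_n = [-3 a_{n-1} + 1 a_{n-2}] / D(n).
Since the indicial polynomial factors as (r - r_1)(r - r_2), D(n) = (r_1 + n - r_1)(r_1 + n - r_2) = n(n + 10/3).
Evaluating step by step (a_0 = 1):
  n = 1: D(1) = 1(1 + 10/3) = 13/3; numerator = -3(1) = -3; a_1 = (-3)/(13/3) = -9/13
  n = 2: D(2) = 2(2 + 10/3) = 32/3; numerator = -3(-9/13) + 1(1) = 40/13; a_2 = (40/13)/(32/3) = 15/52
  n = 3: D(3) = 3(3 + 10/3) = 19; numerator = -3(15/52) + 1(-9/13) = -81/52; a_3 = (-81/52)/(19) = -81/988

r = 2; a_0 = 1; a_1 = -9/13; a_2 = 15/52; a_3 = -81/988


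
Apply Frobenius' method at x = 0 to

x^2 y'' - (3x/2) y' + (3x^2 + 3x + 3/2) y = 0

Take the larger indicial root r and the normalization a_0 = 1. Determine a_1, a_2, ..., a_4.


Write in Frobenius form y'' + (p(x)/x) y' + (q(x)/x^2) y = 0:
  p(x) = -3/2,  q(x) = 3x^2 + 3x + 3/2.
Indicial equation: r(r-1) + (-3/2) r + (3/2) = 0 -> roots r_1 = 3/2, r_2 = 1.
Take r = r_1 = 3/2. Let y(x) = x^r sum_{n>=0} a_n x^n with a_0 = 1.
Substitute y = x^r sum a_n x^n and match x^{r+n}. The recurrence is
  D(n) a_n + 3 a_{n-1} + 3 a_{n-2} = 0,  where D(n) = (r+n)(r+n-1) + (-3/2)(r+n) + (3/2).
  a_n = [-3 a_{n-1} - 3 a_{n-2}] / D(n).
Since the indicial polynomial factors as (r - r_1)(r - r_2), D(n) = (r_1 + n - r_1)(r_1 + n - r_2) = n(n + 1/2).
Evaluating step by step (a_0 = 1):
  n = 1: D(1) = 1(1 + 1/2) = 3/2; numerator = -3(1) = -3; a_1 = (-3)/(3/2) = -2
  n = 2: D(2) = 2(2 + 1/2) = 5; numerator = -3(-2) - 3(1) = 3; a_2 = (3)/(5) = 3/5
  n = 3: D(3) = 3(3 + 1/2) = 21/2; numerator = -3(3/5) - 3(-2) = 21/5; a_3 = (21/5)/(21/2) = 2/5
  n = 4: D(4) = 4(4 + 1/2) = 18; numerator = -3(2/5) - 3(3/5) = -3; a_4 = (-3)/(18) = -1/6

r = 3/2; a_0 = 1; a_1 = -2; a_2 = 3/5; a_3 = 2/5; a_4 = -1/6


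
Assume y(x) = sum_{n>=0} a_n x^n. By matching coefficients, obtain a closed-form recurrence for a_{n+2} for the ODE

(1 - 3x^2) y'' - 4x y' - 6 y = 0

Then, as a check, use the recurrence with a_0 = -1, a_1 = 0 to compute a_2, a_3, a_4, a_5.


Substitute y = sum_n a_n x^n.
(1 - 3 x^2) y'' contributes (n+2)(n+1) a_{n+2} - 3 n(n-1) a_n at x^n.
-4 x y'(x) contributes -4 n a_n at x^n.
-6 y(x) contributes -6 a_n at x^n.
Matching x^n: (n+2)(n+1) a_{n+2} + (-3 n(n-1) - 4 n - 6) a_n = 0.
Thus a_{n+2} = (3 n(n-1) + 4 n + 6) / ((n+1)(n+2)) * a_n.

Check with a_0 = -1, a_1 = 0 (apply the recurrence for n = 0, 1, 2, 3): a_0 = -1, a_1 = 0, a_2 = -3, a_3 = 0, a_4 = -5, a_5 = 0.

a_(n+2) = (3 n(n-1) + 4 n + 6) / ((n+1)(n+2)) * a_n; check: a_0 = -1, a_1 = 0, a_2 = -3, a_3 = 0, a_4 = -5, a_5 = 0


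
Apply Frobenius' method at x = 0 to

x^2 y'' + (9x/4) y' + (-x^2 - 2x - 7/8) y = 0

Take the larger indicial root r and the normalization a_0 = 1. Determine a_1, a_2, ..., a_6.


Write in Frobenius form y'' + (p(x)/x) y' + (q(x)/x^2) y = 0:
  p(x) = 9/4,  q(x) = -x^2 - 2x - 7/8.
Indicial equation: r(r-1) + (9/4) r + (-7/8) = 0 -> roots r_1 = 1/2, r_2 = -7/4.
Take r = r_1 = 1/2. Let y(x) = x^r sum_{n>=0} a_n x^n with a_0 = 1.
Substitute y = x^r sum a_n x^n and match x^{r+n}. The recurrence is
  D(n) a_n - 2 a_{n-1} - 1 a_{n-2} = 0,  where D(n) = (r+n)(r+n-1) + (9/4)(r+n) + (-7/8).
  a_n = [2 a_{n-1} + 1 a_{n-2}] / D(n).
Since the indicial polynomial factors as (r - r_1)(r - r_2), D(n) = (r_1 + n - r_1)(r_1 + n - r_2) = n(n + 9/4).
Evaluating step by step (a_0 = 1):
  n = 1: D(1) = 1(1 + 9/4) = 13/4; numerator = 2(1) = 2; a_1 = (2)/(13/4) = 8/13
  n = 2: D(2) = 2(2 + 9/4) = 17/2; numerator = 2(8/13) + 1(1) = 29/13; a_2 = (29/13)/(17/2) = 58/221
  n = 3: D(3) = 3(3 + 9/4) = 63/4; numerator = 2(58/221) + 1(8/13) = 252/221; a_3 = (252/221)/(63/4) = 16/221
  n = 4: D(4) = 4(4 + 9/4) = 25; numerator = 2(16/221) + 1(58/221) = 90/221; a_4 = (90/221)/(25) = 18/1105
  n = 5: D(5) = 5(5 + 9/4) = 145/4; numerator = 2(18/1105) + 1(16/221) = 116/1105; a_5 = (116/1105)/(145/4) = 16/5525
  n = 6: D(6) = 6(6 + 9/4) = 99/2; numerator = 2(16/5525) + 1(18/1105) = 122/5525; a_6 = (122/5525)/(99/2) = 244/546975

r = 1/2; a_0 = 1; a_1 = 8/13; a_2 = 58/221; a_3 = 16/221; a_4 = 18/1105; a_5 = 16/5525; a_6 = 244/546975


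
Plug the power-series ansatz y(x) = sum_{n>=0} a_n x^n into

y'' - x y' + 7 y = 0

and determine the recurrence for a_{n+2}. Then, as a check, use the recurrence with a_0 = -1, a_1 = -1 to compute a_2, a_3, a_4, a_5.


Substitute y = sum_n a_n x^n.
y''(x) has coefficient (n+2)(n+1) a_{n+2} at x^n;
-x y'(x) has coefficient -n a_n at x^n (shift);
7 y(x) has coefficient 7 a_n at x^n.
Matching x^n: (n+2)(n+1) a_{n+2} + (-n + 7) a_n = 0.
Thus a_{n+2} = (n - 7) / ((n+1)(n+2)) * a_n.

Check with a_0 = -1, a_1 = -1 (apply the recurrence for n = 0, 1, 2, 3): a_0 = -1, a_1 = -1, a_2 = 7/2, a_3 = 1, a_4 = -35/24, a_5 = -1/5.

a_(n+2) = (n - 7) / ((n+1)(n+2)) * a_n; check: a_0 = -1, a_1 = -1, a_2 = 7/2, a_3 = 1, a_4 = -35/24, a_5 = -1/5


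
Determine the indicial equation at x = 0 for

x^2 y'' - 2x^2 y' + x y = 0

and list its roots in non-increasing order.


Divide by x^2 to reach normal form y'' + P_1(x) y' + P_2(x) y = 0 with P_1(x) = -2 and P_2(x) = 1/x.
x = 0 is a singular point because the y-coefficient 1/x has a pole at x = 0.
It is a regular singular point because x P_1(x) = p(x) = -2x and x^2 P_2(x) = q(x) = x are polynomials, hence analytic at x = 0.
p(0) = 0,  q(0) = 0.
Indicial equation: r(r-1) + p(0) r + q(0) = 0, i.e. r^2 + (p(0) - 1) r + q(0) = 0, i.e. r^2 - 1 r = 0.
Discriminant: (-1)^2 - 4(0) = 1, so r = (1 ± 1)/2.
Solving: r_1 = 1, r_2 = 0.

indicial: r^2 - 1 r = 0; roots r_1 = 1, r_2 = 0


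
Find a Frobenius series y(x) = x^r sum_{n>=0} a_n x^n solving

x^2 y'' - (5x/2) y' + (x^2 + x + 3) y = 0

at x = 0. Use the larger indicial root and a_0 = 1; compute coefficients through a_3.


Write in Frobenius form y'' + (p(x)/x) y' + (q(x)/x^2) y = 0:
  p(x) = -5/2,  q(x) = x^2 + x + 3.
Indicial equation: r(r-1) + (-5/2) r + (3) = 0 -> roots r_1 = 2, r_2 = 3/2.
Take r = r_1 = 2. Let y(x) = x^r sum_{n>=0} a_n x^n with a_0 = 1.
Substitute y = x^r sum a_n x^n and match x^{r+n}. The recurrence is
  D(n) a_n + 1 a_{n-1} + 1 a_{n-2} = 0,  where D(n) = (r+n)(r+n-1) + (-5/2)(r+n) + (3).
  a_n = [-1 a_{n-1} - 1 a_{n-2}] / D(n).
Since the indicial polynomial factors as (r - r_1)(r - r_2), D(n) = (r_1 + n - r_1)(r_1 + n - r_2) = n(n + 1/2).
Evaluating step by step (a_0 = 1):
  n = 1: D(1) = 1(1 + 1/2) = 3/2; numerator = -1(1) = -1; a_1 = (-1)/(3/2) = -2/3
  n = 2: D(2) = 2(2 + 1/2) = 5; numerator = -1(-2/3) - 1(1) = -1/3; a_2 = (-1/3)/(5) = -1/15
  n = 3: D(3) = 3(3 + 1/2) = 21/2; numerator = -1(-1/15) - 1(-2/3) = 11/15; a_3 = (11/15)/(21/2) = 22/315

r = 2; a_0 = 1; a_1 = -2/3; a_2 = -1/15; a_3 = 22/315


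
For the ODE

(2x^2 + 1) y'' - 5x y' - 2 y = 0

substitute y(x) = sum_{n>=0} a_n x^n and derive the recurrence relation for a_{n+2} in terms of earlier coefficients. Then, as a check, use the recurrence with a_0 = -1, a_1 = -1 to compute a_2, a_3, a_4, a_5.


Substitute y = sum_n a_n x^n.
(1 + 2 x^2) y'' contributes (n+2)(n+1) a_{n+2} + 2 n(n-1) a_n at x^n.
-5 x y'(x) contributes -5 n a_n at x^n.
-2 y(x) contributes -2 a_n at x^n.
Matching x^n: (n+2)(n+1) a_{n+2} + (2 n(n-1) - 5 n - 2) a_n = 0.
Thus a_{n+2} = (-2 n(n-1) + 5 n + 2) / ((n+1)(n+2)) * a_n.

Check with a_0 = -1, a_1 = -1 (apply the recurrence for n = 0, 1, 2, 3): a_0 = -1, a_1 = -1, a_2 = -1, a_3 = -7/6, a_4 = -2/3, a_5 = -7/24.

a_(n+2) = (-2 n(n-1) + 5 n + 2) / ((n+1)(n+2)) * a_n; check: a_0 = -1, a_1 = -1, a_2 = -1, a_3 = -7/6, a_4 = -2/3, a_5 = -7/24


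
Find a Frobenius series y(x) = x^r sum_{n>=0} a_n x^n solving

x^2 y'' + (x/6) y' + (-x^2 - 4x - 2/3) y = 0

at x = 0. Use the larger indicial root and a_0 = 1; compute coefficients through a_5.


Write in Frobenius form y'' + (p(x)/x) y' + (q(x)/x^2) y = 0:
  p(x) = 1/6,  q(x) = -x^2 - 4x - 2/3.
Indicial equation: r(r-1) + (1/6) r + (-2/3) = 0 -> roots r_1 = 4/3, r_2 = -1/2.
Take r = r_1 = 4/3. Let y(x) = x^r sum_{n>=0} a_n x^n with a_0 = 1.
Substitute y = x^r sum a_n x^n and match x^{r+n}. The recurrence is
  D(n) a_n - 4 a_{n-1} - 1 a_{n-2} = 0,  where D(n) = (r+n)(r+n-1) + (1/6)(r+n) + (-2/3).
  a_n = [4 a_{n-1} + 1 a_{n-2}] / D(n).
Since the indicial polynomial factors as (r - r_1)(r - r_2), D(n) = (r_1 + n - r_1)(r_1 + n - r_2) = n(n + 11/6).
Evaluating step by step (a_0 = 1):
  n = 1: D(1) = 1(1 + 11/6) = 17/6; numerator = 4(1) = 4; a_1 = (4)/(17/6) = 24/17
  n = 2: D(2) = 2(2 + 11/6) = 23/3; numerator = 4(24/17) + 1(1) = 113/17; a_2 = (113/17)/(23/3) = 339/391
  n = 3: D(3) = 3(3 + 11/6) = 29/2; numerator = 4(339/391) + 1(24/17) = 1908/391; a_3 = (1908/391)/(29/2) = 3816/11339
  n = 4: D(4) = 4(4 + 11/6) = 70/3; numerator = 4(3816/11339) + 1(339/391) = 25095/11339; a_4 = (25095/11339)/(70/3) = 2151/22678
  n = 5: D(5) = 5(5 + 11/6) = 205/6; numerator = 4(2151/22678) + 1(3816/11339) = 8118/11339; a_5 = (8118/11339)/(205/6) = 1188/56695

r = 4/3; a_0 = 1; a_1 = 24/17; a_2 = 339/391; a_3 = 3816/11339; a_4 = 2151/22678; a_5 = 1188/56695


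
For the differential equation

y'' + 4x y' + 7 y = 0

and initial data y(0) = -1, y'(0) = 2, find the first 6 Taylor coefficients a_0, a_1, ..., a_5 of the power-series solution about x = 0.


Ansatz: y(x) = sum_{n>=0} a_n x^n, so y'(x) = sum_{n>=1} n a_n x^(n-1) and y''(x) = sum_{n>=2} n(n-1) a_n x^(n-2).
Substitute into P(x) y'' + Q(x) y' + R(x) y = 0 with P(x) = 1, Q(x) = 4x, R(x) = 7, and match powers of x.
Initial conditions: a_0 = -1, a_1 = 2.
Setting the coefficient of each power of x to zero and solving order by order (substituting the coefficients already found):
  x^0: 2 a_2 + 7 a_0 = 0  ->  2 a_2 = -7 a_0 = 7  ->  a_2 = 7/2
  x^1: 6 a_3 + 11 a_1 = 0  ->  6 a_3 = -11 a_1 = -22  ->  a_3 = -11/3
  x^2: 12 a_4 + 15 a_2 = 0  ->  12 a_4 = -15 a_2 = -105/2  ->  a_4 = -35/8
  x^3: 20 a_5 + 19 a_3 = 0  ->  20 a_5 = -19 a_3 = 209/3  ->  a_5 = 209/60
Truncated series: y(x) = -1 + 2 x + (7/2) x^2 - (11/3) x^3 - (35/8) x^4 + (209/60) x^5 + O(x^6).

a_0 = -1; a_1 = 2; a_2 = 7/2; a_3 = -11/3; a_4 = -35/8; a_5 = 209/60


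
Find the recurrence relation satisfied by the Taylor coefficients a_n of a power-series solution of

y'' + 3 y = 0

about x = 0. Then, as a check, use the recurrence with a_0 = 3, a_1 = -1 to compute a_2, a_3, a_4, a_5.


Substitute y = sum_n a_n x^n into y'' + (const) y = 0.
y''(x) = sum_{n>=0} (n+2)(n+1) a_{n+2} x^n.
The ODE becomes sum_n [(n+2)(n+1) a_{n+2} + 3 a_n] x^n = 0.
Setting each coefficient to zero gives the recurrence:
  (n+2)(n+1) a_{n+2} + 3 a_n = 0,
  a_{n+2} = -3 / ((n+1)(n+2)) a_n.

Check with a_0 = 3, a_1 = -1 (apply the recurrence for n = 0, 1, 2, 3): a_0 = 3, a_1 = -1, a_2 = -9/2, a_3 = 1/2, a_4 = 9/8, a_5 = -3/40.

a_{n+2} = -3/((n+1)(n+2)) * a_n; check: a_0 = 3, a_1 = -1, a_2 = -9/2, a_3 = 1/2, a_4 = 9/8, a_5 = -3/40


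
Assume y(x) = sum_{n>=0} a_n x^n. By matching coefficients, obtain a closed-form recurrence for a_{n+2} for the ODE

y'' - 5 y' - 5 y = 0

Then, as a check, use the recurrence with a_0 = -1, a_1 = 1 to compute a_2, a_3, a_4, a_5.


Substitute y = sum_n a_n x^n.
y''(x) has coefficient (n+2)(n+1) a_{n+2} at x^n;
-5 y'(x) has coefficient -5 (n+1) a_{n+1} at x^n;
-5 y(x) has coefficient -5 a_n at x^n.
Matching x^n: (n+2)(n+1) a_{n+2} - 5 (n+1) a_{n+1} - 5 a_n = 0.
Thus a_{n+2} = [5 (n+1) a_{n+1} + 5 a_n] / ((n+1)(n+2)).

Check with a_0 = -1, a_1 = 1 (apply the recurrence for n = 0, 1, 2, 3): a_0 = -1, a_1 = 1, a_2 = 0, a_3 = 5/6, a_4 = 25/24, a_5 = 5/4.

a_(n+2) = [5 (n+1) a_(n+1) + 5 a_n] / ((n+1)(n+2)); check: a_0 = -1, a_1 = 1, a_2 = 0, a_3 = 5/6, a_4 = 25/24, a_5 = 5/4


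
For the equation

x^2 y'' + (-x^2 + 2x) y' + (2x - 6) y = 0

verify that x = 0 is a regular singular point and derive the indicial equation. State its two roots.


Divide by x^2 to reach normal form y'' + P_1(x) y' + P_2(x) y = 0 with P_1(x) = -1 + 2/x and P_2(x) = 2/x - 6/x^2.
x = 0 is a singular point because the y'-coefficient -1 + 2/x has a pole at x = 0 and the y-coefficient 2/x - 6/x^2 has a pole at x = 0.
It is a regular singular point because x P_1(x) = p(x) = 2 - x and x^2 P_2(x) = q(x) = 2x - 6 are polynomials, hence analytic at x = 0.
p(0) = 2,  q(0) = -6.
Indicial equation: r(r-1) + p(0) r + q(0) = 0, i.e. r^2 + (p(0) - 1) r + q(0) = 0, i.e. r^2 + 1 r - 6 = 0.
Discriminant: (1)^2 - 4(-6) = 25, so r = (-1 ± 5)/2.
Solving: r_1 = 2, r_2 = -3.

indicial: r^2 + 1 r - 6 = 0; roots r_1 = 2, r_2 = -3


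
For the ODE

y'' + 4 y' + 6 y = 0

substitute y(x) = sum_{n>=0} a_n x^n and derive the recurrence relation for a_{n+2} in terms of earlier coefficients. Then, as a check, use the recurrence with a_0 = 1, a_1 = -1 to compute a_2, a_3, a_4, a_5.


Substitute y = sum_n a_n x^n.
y''(x) has coefficient (n+2)(n+1) a_{n+2} at x^n;
4 y'(x) has coefficient 4 (n+1) a_{n+1} at x^n;
6 y(x) has coefficient 6 a_n at x^n.
Matching x^n: (n+2)(n+1) a_{n+2} + 4 (n+1) a_{n+1} + 6 a_n = 0.
Thus a_{n+2} = [-4 (n+1) a_{n+1} - 6 a_n] / ((n+1)(n+2)).

Check with a_0 = 1, a_1 = -1 (apply the recurrence for n = 0, 1, 2, 3): a_0 = 1, a_1 = -1, a_2 = -1, a_3 = 7/3, a_4 = -11/6, a_5 = 23/30.

a_(n+2) = [-4 (n+1) a_(n+1) - 6 a_n] / ((n+1)(n+2)); check: a_0 = 1, a_1 = -1, a_2 = -1, a_3 = 7/3, a_4 = -11/6, a_5 = 23/30


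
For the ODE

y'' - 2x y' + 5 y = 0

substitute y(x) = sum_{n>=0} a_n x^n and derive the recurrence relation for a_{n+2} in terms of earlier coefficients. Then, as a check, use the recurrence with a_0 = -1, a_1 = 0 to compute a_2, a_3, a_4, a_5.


Substitute y = sum_n a_n x^n.
y''(x) has coefficient (n+2)(n+1) a_{n+2} at x^n;
-2 x y'(x) has coefficient -2 n a_n at x^n (shift);
5 y(x) has coefficient 5 a_n at x^n.
Matching x^n: (n+2)(n+1) a_{n+2} + (-2n + 5) a_n = 0.
Thus a_{n+2} = (2n - 5) / ((n+1)(n+2)) * a_n.

Check with a_0 = -1, a_1 = 0 (apply the recurrence for n = 0, 1, 2, 3): a_0 = -1, a_1 = 0, a_2 = 5/2, a_3 = 0, a_4 = -5/24, a_5 = 0.

a_(n+2) = (2n - 5) / ((n+1)(n+2)) * a_n; check: a_0 = -1, a_1 = 0, a_2 = 5/2, a_3 = 0, a_4 = -5/24, a_5 = 0


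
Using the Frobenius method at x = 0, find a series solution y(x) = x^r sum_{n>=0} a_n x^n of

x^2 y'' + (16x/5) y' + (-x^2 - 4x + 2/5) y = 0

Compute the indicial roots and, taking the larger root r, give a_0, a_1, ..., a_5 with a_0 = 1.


Write in Frobenius form y'' + (p(x)/x) y' + (q(x)/x^2) y = 0:
  p(x) = 16/5,  q(x) = -x^2 - 4x + 2/5.
Indicial equation: r(r-1) + (16/5) r + (2/5) = 0 -> roots r_1 = -1/5, r_2 = -2.
Take r = r_1 = -1/5. Let y(x) = x^r sum_{n>=0} a_n x^n with a_0 = 1.
Substitute y = x^r sum a_n x^n and match x^{r+n}. The recurrence is
  D(n) a_n - 4 a_{n-1} - 1 a_{n-2} = 0,  where D(n) = (r+n)(r+n-1) + (16/5)(r+n) + (2/5).
  a_n = [4 a_{n-1} + 1 a_{n-2}] / D(n).
Since the indicial polynomial factors as (r - r_1)(r - r_2), D(n) = (r_1 + n - r_1)(r_1 + n - r_2) = n(n + 9/5).
Evaluating step by step (a_0 = 1):
  n = 1: D(1) = 1(1 + 9/5) = 14/5; numerator = 4(1) = 4; a_1 = (4)/(14/5) = 10/7
  n = 2: D(2) = 2(2 + 9/5) = 38/5; numerator = 4(10/7) + 1(1) = 47/7; a_2 = (47/7)/(38/5) = 235/266
  n = 3: D(3) = 3(3 + 9/5) = 72/5; numerator = 4(235/266) + 1(10/7) = 660/133; a_3 = (660/133)/(72/5) = 275/798
  n = 4: D(4) = 4(4 + 9/5) = 116/5; numerator = 4(275/798) + 1(235/266) = 95/42; a_4 = (95/42)/(116/5) = 475/4872
  n = 5: D(5) = 5(5 + 9/5) = 34; numerator = 4(475/4872) + 1(275/798) = 8500/11571; a_5 = (8500/11571)/(34) = 250/11571

r = -1/5; a_0 = 1; a_1 = 10/7; a_2 = 235/266; a_3 = 275/798; a_4 = 475/4872; a_5 = 250/11571
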